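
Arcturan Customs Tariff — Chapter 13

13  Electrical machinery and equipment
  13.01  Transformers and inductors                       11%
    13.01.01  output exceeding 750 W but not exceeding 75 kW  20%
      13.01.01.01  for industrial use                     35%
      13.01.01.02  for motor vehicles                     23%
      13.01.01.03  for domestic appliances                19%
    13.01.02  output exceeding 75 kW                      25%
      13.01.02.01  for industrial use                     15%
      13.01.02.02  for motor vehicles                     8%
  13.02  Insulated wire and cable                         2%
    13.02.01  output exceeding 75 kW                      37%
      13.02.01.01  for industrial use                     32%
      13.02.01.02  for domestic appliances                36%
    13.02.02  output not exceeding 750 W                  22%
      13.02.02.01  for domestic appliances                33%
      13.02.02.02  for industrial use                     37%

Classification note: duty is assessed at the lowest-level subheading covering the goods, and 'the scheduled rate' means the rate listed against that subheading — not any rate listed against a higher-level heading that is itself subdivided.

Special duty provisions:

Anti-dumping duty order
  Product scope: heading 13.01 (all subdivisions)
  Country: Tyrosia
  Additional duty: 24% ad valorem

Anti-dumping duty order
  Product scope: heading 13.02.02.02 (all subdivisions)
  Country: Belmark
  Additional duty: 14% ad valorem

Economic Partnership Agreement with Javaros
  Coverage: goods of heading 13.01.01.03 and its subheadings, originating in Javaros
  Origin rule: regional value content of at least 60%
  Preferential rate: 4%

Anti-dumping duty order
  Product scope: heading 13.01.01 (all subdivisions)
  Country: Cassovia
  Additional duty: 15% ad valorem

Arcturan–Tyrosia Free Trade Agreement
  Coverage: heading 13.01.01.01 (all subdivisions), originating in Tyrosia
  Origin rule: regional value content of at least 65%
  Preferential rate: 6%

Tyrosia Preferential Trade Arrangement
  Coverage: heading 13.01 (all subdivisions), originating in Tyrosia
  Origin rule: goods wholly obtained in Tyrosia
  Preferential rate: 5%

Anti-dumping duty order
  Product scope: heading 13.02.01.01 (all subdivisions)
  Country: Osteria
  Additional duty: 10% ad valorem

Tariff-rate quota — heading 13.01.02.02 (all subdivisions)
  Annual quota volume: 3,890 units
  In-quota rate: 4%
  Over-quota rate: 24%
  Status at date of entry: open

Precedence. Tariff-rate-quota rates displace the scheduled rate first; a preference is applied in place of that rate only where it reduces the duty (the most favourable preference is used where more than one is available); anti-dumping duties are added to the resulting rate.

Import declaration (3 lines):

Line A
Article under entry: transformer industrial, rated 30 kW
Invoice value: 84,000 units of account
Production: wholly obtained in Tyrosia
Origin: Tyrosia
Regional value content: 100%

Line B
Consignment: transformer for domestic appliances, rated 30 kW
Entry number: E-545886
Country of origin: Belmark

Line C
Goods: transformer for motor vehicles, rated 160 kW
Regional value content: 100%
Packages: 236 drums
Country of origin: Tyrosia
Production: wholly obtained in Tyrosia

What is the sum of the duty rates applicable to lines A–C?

Line A: transformer → 13.01; rated 30 kW → 13.01.01; industrial → 13.01.01.01. Scheduled 35%. Tyrosia agreement on 13.01.01.01: RVC ≥ 65% → 6% available; Tyrosia agreement on 13.01: wholly obtained → 5% available; preferential 5%; anti-dumping (Tyrosia, 13.01): +24%; total 5% + 24% = 29%. → 29%.
Line B: transformer → 13.01; rated 30 kW → 13.01.01; for domestic appliances → 13.01.01.03. Scheduled 19%. No special measure applies. → 19%.
Line C: transformer → 13.01; rated 160 kW → 13.01.02; for motor vehicles → 13.01.02.02. Scheduled 8%. quota on 13.01.02.02 open → in-quota 4%; Tyrosia agreement on 13.01.01.01: 13.01.02.02 not covered; Tyrosia agreement on 13.01: wholly obtained → 5% available; preference 5% not lower than 4% → no reduction; anti-dumping (Tyrosia, 13.01): +24%; total 4% + 24% = 28%. → 28%.
Sum: 29% + 19% + 28% = 76%.

76%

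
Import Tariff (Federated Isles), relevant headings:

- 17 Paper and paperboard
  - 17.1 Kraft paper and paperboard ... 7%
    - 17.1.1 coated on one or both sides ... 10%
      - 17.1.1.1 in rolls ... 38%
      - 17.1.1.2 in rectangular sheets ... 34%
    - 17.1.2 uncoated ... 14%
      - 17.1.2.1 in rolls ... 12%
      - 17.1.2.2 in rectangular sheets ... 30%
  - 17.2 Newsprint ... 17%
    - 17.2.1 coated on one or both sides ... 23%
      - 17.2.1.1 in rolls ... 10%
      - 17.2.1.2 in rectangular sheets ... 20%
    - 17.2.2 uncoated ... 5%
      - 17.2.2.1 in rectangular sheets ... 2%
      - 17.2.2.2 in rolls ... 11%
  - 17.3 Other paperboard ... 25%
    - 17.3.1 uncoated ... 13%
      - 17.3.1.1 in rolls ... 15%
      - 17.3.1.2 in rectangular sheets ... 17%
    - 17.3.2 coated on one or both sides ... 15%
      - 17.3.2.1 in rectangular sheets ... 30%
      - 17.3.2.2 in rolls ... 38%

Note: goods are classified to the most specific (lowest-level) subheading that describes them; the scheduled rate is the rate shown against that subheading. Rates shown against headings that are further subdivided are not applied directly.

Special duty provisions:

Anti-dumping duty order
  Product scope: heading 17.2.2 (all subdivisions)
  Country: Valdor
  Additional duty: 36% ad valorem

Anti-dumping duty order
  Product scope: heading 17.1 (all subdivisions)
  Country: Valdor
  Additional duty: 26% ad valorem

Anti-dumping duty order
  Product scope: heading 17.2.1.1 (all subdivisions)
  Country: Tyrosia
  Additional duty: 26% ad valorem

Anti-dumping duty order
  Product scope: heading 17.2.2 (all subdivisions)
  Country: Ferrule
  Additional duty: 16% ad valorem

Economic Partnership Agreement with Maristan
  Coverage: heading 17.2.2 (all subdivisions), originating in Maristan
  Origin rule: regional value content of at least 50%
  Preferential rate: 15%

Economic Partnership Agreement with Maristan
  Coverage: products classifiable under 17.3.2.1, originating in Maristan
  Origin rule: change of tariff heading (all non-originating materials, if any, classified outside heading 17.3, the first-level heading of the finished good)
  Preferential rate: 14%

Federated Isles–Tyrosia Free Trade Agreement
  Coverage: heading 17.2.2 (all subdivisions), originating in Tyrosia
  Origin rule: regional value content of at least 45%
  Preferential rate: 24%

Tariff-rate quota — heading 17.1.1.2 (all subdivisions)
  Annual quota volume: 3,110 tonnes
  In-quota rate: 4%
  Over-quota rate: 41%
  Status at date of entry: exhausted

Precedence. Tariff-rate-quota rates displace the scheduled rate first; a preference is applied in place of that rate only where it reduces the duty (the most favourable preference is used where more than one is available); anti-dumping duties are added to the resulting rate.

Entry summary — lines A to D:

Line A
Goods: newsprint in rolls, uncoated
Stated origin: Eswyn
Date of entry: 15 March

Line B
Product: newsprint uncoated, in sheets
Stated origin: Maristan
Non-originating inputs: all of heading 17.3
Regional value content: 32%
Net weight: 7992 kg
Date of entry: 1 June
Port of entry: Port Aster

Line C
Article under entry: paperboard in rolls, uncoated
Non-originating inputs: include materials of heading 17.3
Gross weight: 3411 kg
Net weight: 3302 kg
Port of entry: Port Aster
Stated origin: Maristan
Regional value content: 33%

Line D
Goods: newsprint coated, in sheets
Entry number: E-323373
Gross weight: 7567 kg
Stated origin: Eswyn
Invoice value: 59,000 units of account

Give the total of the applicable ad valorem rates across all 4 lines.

48%

Line A: newsprint → 17.2; uncoated → 17.2.2; in rolls → 17.2.2.2. Scheduled 11%. No special measure applies. → 11%.
Line B: newsprint → 17.2; uncoated → 17.2.2; in sheets → 17.2.2.1. Scheduled 2%. Maristan agreement on 17.2.2: RVC < 50%; Maristan agreement on 17.3.2.1: 17.2.2.1 not covered. → 2%.
Line C: paperboard → 17.3; uncoated → 17.3.1; in rolls → 17.3.1.1. Scheduled 15%. Maristan agreement on 17.2.2: 17.3.1.1 not covered; Maristan agreement on 17.3.2.1: 17.3.1.1 not covered. → 15%.
Line D: newsprint → 17.2; coated → 17.2.1; in sheets → 17.2.1.2. Scheduled 20%. No special measure applies. → 20%.
Sum: 11% + 2% + 15% + 20% = 48%.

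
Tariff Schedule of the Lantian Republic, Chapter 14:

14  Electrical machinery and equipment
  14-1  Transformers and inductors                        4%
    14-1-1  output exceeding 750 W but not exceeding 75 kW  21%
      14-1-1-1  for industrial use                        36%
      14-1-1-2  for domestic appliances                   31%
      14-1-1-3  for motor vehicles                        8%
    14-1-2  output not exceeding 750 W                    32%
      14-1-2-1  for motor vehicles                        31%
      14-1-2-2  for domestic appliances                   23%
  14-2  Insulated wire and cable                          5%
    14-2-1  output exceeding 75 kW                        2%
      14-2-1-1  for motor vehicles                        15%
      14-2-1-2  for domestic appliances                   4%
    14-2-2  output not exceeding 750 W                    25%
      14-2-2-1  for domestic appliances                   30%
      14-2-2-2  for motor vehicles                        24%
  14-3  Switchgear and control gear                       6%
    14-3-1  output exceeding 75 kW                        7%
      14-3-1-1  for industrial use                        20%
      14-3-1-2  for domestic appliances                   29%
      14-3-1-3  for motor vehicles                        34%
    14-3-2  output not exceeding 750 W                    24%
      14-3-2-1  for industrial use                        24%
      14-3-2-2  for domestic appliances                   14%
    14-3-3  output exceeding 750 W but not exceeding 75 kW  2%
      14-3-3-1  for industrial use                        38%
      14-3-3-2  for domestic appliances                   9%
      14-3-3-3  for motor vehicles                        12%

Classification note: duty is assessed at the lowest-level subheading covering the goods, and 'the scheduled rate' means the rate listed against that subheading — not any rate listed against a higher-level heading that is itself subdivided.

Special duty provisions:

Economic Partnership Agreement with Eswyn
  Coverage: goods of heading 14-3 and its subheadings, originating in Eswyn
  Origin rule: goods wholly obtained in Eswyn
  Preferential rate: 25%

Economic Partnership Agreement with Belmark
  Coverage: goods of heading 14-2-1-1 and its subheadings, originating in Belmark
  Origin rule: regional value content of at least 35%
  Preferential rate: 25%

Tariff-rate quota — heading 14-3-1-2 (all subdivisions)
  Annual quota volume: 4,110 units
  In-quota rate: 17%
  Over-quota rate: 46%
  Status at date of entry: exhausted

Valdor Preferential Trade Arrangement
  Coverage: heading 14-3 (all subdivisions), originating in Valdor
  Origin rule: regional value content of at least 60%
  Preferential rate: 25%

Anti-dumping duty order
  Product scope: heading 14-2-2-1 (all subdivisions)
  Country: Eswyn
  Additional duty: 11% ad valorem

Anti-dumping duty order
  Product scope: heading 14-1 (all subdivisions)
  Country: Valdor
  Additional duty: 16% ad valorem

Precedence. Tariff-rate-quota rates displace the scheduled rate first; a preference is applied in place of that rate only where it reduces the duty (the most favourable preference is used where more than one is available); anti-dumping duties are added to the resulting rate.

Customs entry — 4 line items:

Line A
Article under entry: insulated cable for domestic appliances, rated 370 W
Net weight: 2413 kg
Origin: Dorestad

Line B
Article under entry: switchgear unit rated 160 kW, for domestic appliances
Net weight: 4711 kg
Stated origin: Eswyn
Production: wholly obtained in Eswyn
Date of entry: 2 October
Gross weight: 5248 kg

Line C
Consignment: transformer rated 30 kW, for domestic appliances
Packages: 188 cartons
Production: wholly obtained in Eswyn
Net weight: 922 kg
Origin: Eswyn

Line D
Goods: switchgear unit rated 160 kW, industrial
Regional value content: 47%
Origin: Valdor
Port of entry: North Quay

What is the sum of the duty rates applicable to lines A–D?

106%

Line A: insulated cable → 14-2; rated 370 W → 14-2-2; for domestic appliances → 14-2-2-1. Scheduled 30%. No special measure applies. → 30%.
Line B: switchgear unit → 14-3; rated 160 kW → 14-3-1; for domestic appliances → 14-3-1-2. Scheduled 29%. quota on 14-3-1-2 exhausted → over-quota 46%; Eswyn agreement on 14-3: wholly obtained → 25% available; preferential 25%. → 25%.
Line C: transformer → 14-1; rated 30 kW → 14-1-1; for domestic appliances → 14-1-1-2. Scheduled 31%. Eswyn agreement on 14-3: 14-1-1-2 not covered. → 31%.
Line D: switchgear unit → 14-3; rated 160 kW → 14-3-1; industrial → 14-3-1-1. Scheduled 20%. Valdor agreement on 14-3: RVC < 60%. → 20%.
Sum: 30% + 25% + 31% + 20% = 106%.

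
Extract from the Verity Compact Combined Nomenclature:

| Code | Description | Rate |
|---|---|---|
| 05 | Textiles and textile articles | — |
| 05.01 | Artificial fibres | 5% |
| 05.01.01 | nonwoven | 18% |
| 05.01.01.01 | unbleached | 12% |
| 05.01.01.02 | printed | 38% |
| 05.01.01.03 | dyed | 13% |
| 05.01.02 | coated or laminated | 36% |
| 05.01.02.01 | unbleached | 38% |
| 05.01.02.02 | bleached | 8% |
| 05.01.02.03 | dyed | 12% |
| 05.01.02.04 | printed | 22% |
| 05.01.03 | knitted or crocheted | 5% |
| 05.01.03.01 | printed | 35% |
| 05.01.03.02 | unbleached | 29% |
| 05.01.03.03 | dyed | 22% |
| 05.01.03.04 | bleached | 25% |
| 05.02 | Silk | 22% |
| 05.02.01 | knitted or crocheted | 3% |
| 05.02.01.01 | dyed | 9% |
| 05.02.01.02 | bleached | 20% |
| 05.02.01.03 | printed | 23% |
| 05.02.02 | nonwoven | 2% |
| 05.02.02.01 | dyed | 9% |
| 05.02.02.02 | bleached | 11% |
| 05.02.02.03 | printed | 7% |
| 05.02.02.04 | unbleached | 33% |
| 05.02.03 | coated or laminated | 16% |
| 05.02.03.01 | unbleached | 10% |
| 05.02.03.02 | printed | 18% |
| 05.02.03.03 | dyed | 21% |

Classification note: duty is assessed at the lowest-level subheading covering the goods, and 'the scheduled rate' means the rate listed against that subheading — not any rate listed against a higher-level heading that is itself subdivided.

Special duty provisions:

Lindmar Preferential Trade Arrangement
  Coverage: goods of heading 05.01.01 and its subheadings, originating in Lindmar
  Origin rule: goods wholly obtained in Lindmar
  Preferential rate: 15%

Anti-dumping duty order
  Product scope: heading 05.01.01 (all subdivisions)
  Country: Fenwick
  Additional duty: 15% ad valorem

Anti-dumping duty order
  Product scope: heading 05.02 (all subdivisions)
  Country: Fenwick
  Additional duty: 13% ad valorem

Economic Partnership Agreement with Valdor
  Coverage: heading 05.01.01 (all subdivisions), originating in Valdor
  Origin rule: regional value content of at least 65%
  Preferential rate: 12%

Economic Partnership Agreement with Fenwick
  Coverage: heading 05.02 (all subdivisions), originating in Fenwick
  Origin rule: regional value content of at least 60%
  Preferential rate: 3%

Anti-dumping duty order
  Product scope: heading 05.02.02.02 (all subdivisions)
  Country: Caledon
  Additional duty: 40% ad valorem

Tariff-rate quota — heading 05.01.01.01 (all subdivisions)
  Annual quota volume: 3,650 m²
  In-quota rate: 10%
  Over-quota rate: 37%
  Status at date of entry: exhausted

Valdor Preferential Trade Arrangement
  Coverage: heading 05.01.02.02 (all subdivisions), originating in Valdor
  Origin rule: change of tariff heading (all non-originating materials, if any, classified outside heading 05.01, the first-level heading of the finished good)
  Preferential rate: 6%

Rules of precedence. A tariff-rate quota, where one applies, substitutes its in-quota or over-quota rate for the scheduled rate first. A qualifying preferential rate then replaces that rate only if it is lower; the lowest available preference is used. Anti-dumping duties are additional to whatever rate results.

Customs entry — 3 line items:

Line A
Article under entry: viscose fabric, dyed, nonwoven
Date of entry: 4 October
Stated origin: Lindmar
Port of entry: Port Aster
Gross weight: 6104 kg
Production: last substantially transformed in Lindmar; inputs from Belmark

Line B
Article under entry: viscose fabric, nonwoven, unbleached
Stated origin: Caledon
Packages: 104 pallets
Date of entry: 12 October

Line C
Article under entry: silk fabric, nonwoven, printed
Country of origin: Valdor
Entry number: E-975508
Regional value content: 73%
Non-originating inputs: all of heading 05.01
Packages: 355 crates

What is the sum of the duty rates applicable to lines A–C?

57%

Line A: viscose → 05.01; nonwoven → 05.01.01; dyed → 05.01.01.03. Scheduled 13%. Lindmar agreement on 05.01.01: not wholly obtained. → 13%.
Line B: viscose → 05.01; nonwoven → 05.01.01; unbleached → 05.01.01.01. Scheduled 12%. quota on 05.01.01.01 exhausted → over-quota 37%. → 37%.
Line C: silk → 05.02; nonwoven → 05.02.02; printed → 05.02.02.03. Scheduled 7%. Valdor agreement on 05.01.01: 05.02.02.03 not covered; Valdor agreement on 05.01.02.02: 05.02.02.03 not covered. → 7%.
Sum: 13% + 37% + 7% = 57%.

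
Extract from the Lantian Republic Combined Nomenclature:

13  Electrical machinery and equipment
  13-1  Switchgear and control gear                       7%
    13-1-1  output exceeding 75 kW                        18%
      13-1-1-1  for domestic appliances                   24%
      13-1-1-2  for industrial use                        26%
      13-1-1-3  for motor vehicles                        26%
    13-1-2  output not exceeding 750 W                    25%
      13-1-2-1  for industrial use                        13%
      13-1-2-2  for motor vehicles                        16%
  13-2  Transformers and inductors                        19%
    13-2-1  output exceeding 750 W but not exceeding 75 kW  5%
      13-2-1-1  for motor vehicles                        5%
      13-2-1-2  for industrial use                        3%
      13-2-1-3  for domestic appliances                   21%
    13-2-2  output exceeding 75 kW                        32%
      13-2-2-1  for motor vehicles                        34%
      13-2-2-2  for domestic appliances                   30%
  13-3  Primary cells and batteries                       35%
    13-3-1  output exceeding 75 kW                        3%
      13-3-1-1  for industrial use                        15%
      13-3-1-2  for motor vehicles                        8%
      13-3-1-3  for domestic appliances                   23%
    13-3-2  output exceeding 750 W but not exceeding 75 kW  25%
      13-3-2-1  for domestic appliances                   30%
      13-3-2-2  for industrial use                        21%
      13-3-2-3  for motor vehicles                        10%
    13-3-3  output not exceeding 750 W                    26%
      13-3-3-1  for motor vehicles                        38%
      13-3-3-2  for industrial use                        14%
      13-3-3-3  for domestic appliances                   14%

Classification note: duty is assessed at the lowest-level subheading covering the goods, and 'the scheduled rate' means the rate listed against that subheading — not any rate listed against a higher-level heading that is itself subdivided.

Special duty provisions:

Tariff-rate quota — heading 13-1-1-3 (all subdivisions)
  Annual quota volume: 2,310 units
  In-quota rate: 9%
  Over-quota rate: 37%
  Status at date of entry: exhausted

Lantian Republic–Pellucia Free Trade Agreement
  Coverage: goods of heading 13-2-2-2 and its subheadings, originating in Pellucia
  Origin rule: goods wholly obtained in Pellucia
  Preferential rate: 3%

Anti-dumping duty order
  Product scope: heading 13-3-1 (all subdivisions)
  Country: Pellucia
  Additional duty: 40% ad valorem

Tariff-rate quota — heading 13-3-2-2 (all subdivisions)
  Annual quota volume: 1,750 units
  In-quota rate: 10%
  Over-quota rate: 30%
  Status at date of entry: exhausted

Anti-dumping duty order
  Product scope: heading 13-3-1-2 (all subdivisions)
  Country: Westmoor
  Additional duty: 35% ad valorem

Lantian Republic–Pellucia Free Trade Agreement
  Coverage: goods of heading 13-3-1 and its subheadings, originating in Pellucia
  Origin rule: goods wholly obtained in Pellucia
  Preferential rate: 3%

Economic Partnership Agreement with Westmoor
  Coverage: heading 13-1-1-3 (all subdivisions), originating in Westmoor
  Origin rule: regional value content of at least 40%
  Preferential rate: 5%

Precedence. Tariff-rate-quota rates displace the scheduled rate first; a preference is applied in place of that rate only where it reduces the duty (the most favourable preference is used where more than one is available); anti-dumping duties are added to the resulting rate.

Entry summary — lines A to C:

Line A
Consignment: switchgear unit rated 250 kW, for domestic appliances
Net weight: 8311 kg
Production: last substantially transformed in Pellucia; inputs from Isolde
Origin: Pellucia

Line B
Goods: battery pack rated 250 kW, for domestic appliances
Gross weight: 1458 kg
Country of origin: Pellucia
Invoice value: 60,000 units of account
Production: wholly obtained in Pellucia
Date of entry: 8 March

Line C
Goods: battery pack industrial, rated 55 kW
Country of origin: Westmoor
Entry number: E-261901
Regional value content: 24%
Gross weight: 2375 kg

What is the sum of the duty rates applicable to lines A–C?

Line A: switchgear unit → 13-1; rated 250 kW → 13-1-1; for domestic appliances → 13-1-1-1. Scheduled 24%. Pellucia agreement on 13-2-2-2: 13-1-1-1 not covered; Pellucia agreement on 13-3-1: 13-1-1-1 not covered. → 24%.
Line B: battery pack → 13-3; rated 250 kW → 13-3-1; for domestic appliances → 13-3-1-3. Scheduled 23%. Pellucia agreement on 13-2-2-2: 13-3-1-3 not covered; Pellucia agreement on 13-3-1: wholly obtained → 3% available; preferential 3%; anti-dumping (Pellucia, 13-3-1): +40%; total 3% + 40% = 43%. → 43%.
Line C: battery pack → 13-3; rated 55 kW → 13-3-2; industrial → 13-3-2-2. Scheduled 21%. quota on 13-3-2-2 exhausted → over-quota 30%; Westmoor agreement on 13-1-1-3: 13-3-2-2 not covered. → 30%.
Sum: 24% + 43% + 30% = 97%.

97%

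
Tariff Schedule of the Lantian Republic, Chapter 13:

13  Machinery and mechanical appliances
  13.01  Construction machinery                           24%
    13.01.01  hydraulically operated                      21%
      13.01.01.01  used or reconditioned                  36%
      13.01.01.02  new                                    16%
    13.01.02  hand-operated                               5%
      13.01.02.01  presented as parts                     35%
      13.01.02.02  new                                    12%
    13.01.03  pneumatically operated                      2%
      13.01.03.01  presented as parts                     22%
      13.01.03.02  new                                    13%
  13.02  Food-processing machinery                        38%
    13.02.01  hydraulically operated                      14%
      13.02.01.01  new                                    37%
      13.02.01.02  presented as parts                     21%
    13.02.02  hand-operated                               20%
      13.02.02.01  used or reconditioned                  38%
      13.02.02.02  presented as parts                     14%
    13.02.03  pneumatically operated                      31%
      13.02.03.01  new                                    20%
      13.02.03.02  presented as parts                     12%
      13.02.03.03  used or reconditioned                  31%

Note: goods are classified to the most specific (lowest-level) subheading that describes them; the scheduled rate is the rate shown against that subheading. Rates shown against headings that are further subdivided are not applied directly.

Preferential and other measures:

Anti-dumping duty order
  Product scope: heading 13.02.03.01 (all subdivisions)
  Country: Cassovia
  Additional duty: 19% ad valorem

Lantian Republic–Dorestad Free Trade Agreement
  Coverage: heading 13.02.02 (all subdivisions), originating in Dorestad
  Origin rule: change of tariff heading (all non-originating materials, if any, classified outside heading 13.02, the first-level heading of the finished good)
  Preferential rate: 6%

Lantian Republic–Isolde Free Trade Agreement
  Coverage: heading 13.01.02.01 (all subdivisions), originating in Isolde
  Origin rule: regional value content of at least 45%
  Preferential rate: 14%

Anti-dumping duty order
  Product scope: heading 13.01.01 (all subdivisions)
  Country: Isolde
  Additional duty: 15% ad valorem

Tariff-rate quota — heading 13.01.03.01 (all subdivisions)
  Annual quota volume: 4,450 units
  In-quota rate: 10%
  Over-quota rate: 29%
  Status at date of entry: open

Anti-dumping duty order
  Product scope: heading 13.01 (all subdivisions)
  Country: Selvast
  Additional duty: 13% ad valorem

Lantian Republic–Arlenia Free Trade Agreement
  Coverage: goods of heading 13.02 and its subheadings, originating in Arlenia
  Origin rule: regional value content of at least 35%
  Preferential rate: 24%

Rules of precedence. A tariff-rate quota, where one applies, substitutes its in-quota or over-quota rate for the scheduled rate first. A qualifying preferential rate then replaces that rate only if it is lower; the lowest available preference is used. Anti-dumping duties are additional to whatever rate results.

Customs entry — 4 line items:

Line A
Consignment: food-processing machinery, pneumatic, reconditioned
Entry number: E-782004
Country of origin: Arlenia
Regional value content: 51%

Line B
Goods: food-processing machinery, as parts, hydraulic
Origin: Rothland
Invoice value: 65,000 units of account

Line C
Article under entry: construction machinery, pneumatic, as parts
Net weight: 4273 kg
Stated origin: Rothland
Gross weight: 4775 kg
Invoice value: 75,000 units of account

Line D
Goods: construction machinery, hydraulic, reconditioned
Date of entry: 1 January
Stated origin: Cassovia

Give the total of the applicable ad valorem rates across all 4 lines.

91%

Line A: food-processing → 13.02; pneumatic → 13.02.03; reconditioned → 13.02.03.03. Scheduled 31%. Arlenia agreement on 13.02: RVC ≥ 35% → 24% available; preferential 24%. → 24%.
Line B: food-processing → 13.02; hydraulic → 13.02.01; as parts → 13.02.01.02. Scheduled 21%. No special measure applies. → 21%.
Line C: construction → 13.01; pneumatic → 13.01.03; as parts → 13.01.03.01. Scheduled 22%. quota on 13.01.03.01 open → in-quota 10%. → 10%.
Line D: construction → 13.01; hydraulic → 13.01.01; reconditioned → 13.01.01.01. Scheduled 36%. No special measure applies. → 36%.
Sum: 24% + 21% + 10% + 36% = 91%.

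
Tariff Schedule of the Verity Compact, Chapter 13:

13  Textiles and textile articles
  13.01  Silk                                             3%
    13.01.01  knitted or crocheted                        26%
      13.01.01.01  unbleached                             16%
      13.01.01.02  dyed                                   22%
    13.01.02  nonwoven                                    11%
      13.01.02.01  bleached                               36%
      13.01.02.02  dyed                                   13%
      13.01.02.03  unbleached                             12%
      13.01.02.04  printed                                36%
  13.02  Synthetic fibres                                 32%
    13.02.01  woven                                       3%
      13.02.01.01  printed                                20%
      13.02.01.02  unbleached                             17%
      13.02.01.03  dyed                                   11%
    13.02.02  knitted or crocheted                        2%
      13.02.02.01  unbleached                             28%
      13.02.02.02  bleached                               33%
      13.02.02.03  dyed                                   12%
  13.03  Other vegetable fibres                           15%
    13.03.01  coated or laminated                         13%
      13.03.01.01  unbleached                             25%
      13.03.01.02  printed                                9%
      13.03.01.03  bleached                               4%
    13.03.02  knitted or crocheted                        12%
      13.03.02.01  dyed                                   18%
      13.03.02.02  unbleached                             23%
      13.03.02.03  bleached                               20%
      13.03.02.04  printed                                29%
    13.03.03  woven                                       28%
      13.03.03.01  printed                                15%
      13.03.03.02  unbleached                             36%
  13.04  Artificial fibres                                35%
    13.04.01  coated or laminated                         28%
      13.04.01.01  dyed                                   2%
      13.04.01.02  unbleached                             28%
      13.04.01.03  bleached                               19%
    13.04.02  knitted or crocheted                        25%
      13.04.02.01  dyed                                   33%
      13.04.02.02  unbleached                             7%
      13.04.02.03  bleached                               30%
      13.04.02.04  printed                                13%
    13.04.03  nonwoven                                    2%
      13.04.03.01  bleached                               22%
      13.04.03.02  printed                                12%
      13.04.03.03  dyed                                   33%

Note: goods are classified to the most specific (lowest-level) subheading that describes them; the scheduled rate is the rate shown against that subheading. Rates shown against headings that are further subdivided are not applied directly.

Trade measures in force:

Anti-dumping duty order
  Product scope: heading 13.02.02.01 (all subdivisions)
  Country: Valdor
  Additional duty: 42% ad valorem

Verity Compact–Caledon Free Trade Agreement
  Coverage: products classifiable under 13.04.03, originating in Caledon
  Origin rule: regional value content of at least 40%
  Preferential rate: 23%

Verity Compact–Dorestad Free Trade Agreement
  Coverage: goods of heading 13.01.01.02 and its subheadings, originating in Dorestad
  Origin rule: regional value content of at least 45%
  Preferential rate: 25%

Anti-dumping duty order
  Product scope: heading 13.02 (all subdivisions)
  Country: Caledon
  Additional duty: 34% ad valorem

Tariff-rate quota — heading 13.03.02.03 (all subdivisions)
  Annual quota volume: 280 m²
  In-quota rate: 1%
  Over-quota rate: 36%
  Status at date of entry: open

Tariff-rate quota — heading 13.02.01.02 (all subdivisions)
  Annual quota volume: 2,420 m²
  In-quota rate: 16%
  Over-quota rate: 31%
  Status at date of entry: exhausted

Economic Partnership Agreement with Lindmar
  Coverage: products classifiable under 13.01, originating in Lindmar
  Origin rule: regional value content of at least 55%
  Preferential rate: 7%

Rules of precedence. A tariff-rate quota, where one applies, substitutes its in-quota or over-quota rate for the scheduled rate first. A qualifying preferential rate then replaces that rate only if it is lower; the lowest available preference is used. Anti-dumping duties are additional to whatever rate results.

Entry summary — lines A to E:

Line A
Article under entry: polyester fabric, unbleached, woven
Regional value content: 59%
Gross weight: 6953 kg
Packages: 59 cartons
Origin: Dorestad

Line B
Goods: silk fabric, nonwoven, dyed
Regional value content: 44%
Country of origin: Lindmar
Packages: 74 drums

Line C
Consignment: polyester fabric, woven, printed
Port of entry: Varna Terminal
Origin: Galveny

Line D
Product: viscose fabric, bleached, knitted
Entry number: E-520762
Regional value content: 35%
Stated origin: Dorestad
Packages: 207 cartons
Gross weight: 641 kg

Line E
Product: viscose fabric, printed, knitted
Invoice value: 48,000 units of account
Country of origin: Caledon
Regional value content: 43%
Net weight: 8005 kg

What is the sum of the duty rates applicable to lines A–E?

Line A: polyester → 13.02; woven → 13.02.01; unbleached → 13.02.01.02. Scheduled 17%. quota on 13.02.01.02 exhausted → over-quota 31%; Dorestad agreement on 13.01.01.02: 13.02.01.02 not covered. → 31%.
Line B: silk → 13.01; nonwoven → 13.01.02; dyed → 13.01.02.02. Scheduled 13%. Lindmar agreement on 13.01: RVC < 55%. → 13%.
Line C: polyester → 13.02; woven → 13.02.01; printed → 13.02.01.01. Scheduled 20%. No special measure applies. → 20%.
Line D: viscose → 13.04; knitted → 13.04.02; bleached → 13.04.02.03. Scheduled 30%. Dorestad agreement on 13.01.01.02: 13.04.02.03 not covered. → 30%.
Line E: viscose → 13.04; knitted → 13.04.02; printed → 13.04.02.04. Scheduled 13%. Caledon agreement on 13.04.03: 13.04.02.04 not covered. → 13%.
Sum: 31% + 13% + 20% + 30% + 13% = 107%.

107%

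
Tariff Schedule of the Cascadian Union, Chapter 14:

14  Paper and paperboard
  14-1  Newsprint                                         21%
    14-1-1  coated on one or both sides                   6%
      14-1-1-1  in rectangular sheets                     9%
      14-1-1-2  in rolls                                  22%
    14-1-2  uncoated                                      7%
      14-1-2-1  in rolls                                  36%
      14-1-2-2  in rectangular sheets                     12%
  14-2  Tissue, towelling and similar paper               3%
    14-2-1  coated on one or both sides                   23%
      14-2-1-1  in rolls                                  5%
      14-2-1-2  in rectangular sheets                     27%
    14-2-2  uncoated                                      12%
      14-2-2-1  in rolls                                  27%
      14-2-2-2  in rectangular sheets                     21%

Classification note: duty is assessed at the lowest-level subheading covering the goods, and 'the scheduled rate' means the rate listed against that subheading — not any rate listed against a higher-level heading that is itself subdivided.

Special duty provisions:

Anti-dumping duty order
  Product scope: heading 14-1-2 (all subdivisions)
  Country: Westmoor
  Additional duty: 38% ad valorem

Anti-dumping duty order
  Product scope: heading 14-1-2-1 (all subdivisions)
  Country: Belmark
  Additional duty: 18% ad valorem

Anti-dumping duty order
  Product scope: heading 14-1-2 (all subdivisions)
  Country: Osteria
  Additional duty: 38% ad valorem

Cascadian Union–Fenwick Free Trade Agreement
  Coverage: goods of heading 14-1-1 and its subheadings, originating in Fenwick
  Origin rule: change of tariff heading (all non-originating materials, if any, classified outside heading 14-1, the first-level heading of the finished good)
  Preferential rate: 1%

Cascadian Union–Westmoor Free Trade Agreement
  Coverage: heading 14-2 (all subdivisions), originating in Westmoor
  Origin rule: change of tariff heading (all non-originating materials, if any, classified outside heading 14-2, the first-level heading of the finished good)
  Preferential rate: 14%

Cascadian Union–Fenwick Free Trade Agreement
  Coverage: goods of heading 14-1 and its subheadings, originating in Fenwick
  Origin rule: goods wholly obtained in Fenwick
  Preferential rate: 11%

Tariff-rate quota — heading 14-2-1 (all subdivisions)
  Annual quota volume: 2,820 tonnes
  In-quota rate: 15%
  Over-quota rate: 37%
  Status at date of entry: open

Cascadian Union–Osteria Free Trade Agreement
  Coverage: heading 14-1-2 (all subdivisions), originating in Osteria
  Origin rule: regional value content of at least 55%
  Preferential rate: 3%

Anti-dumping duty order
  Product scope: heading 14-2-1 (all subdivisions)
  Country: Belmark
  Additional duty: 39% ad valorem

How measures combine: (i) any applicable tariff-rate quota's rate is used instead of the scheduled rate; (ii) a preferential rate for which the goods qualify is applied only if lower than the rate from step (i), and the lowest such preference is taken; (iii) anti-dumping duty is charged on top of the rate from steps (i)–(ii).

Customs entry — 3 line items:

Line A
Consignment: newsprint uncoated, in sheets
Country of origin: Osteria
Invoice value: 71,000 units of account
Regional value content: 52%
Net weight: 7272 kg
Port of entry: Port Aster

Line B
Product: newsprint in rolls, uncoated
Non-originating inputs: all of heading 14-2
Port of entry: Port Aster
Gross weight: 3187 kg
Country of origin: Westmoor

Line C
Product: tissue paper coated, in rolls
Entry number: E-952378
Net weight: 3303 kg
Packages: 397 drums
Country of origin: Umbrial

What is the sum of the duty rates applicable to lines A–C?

139%

Line A: newsprint → 14-1; uncoated → 14-1-2; in sheets → 14-1-2-2. Scheduled 12%. Osteria agreement on 14-1-2: RVC < 55%; anti-dumping (Osteria, 14-1-2): +38%; total 12% + 38% = 50%. → 50%.
Line B: newsprint → 14-1; uncoated → 14-1-2; in rolls → 14-1-2-1. Scheduled 36%. Westmoor agreement on 14-2: 14-1-2-1 not covered; anti-dumping (Westmoor, 14-1-2): +38%; total 36% + 38% = 74%. → 74%.
Line C: tissue paper → 14-2; coated → 14-2-1; in rolls → 14-2-1-1. Scheduled 5%. quota on 14-2-1 open → in-quota 15%. → 15%.
Sum: 50% + 74% + 15% = 139%.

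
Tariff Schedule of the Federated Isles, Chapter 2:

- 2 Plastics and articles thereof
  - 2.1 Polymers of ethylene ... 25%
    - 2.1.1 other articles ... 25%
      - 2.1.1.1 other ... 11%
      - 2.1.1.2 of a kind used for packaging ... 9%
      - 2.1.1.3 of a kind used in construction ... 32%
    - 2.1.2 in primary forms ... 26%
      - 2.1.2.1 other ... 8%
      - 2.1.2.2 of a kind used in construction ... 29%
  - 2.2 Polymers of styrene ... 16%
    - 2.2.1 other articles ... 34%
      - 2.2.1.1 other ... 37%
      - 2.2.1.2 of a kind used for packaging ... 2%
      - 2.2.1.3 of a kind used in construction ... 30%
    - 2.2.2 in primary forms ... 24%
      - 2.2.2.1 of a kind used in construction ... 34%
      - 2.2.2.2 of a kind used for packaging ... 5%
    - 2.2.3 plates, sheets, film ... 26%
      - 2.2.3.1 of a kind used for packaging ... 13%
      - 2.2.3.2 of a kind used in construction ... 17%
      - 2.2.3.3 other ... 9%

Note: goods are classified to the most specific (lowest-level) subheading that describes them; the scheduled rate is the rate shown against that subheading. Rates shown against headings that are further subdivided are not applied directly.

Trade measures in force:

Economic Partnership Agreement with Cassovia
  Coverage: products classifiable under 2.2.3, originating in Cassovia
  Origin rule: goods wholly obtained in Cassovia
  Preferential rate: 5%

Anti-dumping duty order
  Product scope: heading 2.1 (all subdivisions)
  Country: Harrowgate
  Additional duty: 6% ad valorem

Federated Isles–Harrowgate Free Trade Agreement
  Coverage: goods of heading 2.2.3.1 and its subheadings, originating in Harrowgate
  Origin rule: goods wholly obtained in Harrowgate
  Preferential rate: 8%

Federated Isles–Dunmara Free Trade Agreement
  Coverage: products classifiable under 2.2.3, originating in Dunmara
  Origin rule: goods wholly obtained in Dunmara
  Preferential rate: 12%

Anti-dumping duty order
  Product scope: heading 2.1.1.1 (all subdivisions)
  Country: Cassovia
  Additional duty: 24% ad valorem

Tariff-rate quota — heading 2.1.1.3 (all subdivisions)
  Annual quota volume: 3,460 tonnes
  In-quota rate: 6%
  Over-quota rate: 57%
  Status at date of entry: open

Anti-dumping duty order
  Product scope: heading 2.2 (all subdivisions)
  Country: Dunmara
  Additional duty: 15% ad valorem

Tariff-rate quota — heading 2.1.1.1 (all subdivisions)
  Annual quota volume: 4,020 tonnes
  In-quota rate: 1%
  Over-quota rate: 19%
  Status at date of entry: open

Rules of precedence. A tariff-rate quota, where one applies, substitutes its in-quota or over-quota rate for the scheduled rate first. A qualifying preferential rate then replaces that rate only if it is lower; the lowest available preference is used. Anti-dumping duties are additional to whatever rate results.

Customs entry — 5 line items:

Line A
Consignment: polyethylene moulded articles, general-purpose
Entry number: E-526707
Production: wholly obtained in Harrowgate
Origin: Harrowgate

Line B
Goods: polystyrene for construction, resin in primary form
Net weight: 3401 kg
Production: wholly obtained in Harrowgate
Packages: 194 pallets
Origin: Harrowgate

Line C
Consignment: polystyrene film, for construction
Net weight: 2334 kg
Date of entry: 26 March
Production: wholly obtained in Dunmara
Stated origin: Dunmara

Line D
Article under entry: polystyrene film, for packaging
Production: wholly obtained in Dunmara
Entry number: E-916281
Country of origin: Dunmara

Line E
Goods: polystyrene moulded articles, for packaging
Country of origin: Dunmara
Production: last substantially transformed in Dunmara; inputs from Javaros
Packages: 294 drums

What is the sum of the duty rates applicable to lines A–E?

Line A: polyethylene → 2.1; moulded articles → 2.1.1; general-purpose → 2.1.1.1. Scheduled 11%. quota on 2.1.1.1 open → in-quota 1%; Harrowgate agreement on 2.2.3.1: 2.1.1.1 not covered; anti-dumping (Harrowgate, 2.1): +6%; total 1% + 6% = 7%. → 7%.
Line B: polystyrene → 2.2; resin in primary form → 2.2.2; for construction → 2.2.2.1. Scheduled 34%. Harrowgate agreement on 2.2.3.1: 2.2.2.1 not covered. → 34%.
Line C: polystyrene → 2.2; film → 2.2.3; for construction → 2.2.3.2. Scheduled 17%. Dunmara agreement on 2.2.3: wholly obtained → 12% available; preferential 12%; anti-dumping (Dunmara, 2.2): +15%; total 12% + 15% = 27%. → 27%.
Line D: polystyrene → 2.2; film → 2.2.3; for packaging → 2.2.3.1. Scheduled 13%. Dunmara agreement on 2.2.3: wholly obtained → 12% available; preferential 12%; anti-dumping (Dunmara, 2.2): +15%; total 12% + 15% = 27%. → 27%.
Line E: polystyrene → 2.2; moulded articles → 2.2.1; for packaging → 2.2.1.2. Scheduled 2%. Dunmara agreement on 2.2.3: 2.2.1.2 not covered; anti-dumping (Dunmara, 2.2): +15%; total 2% + 15% = 17%. → 17%.
Sum: 7% + 34% + 27% + 27% + 17% = 112%.

112%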